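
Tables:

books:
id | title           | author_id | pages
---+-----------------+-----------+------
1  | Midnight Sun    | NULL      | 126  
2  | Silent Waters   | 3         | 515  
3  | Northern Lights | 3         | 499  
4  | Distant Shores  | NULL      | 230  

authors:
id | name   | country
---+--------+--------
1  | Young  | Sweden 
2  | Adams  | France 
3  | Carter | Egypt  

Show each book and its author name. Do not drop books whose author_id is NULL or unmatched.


LEFT JOIN keeps every row from books (the left table); where author_id has no match in authors, the author columns become NULL. Walk through each book:
  - book 1 (Midnight Sun): author_id=NULL, no match -> kept with NULL
  - book 2 (Silent Waters): author_id=3 -> matches Carter
  - book 3 (Northern Lights): author_id=3 -> matches Carter
  - book 4 (Distant Shores): author_id=NULL, no match -> kept with NULL
All 4 rows appear; 2 have NULL author.

SQL:
SELECT a.title, b.name AS author
FROM books a
LEFT JOIN authors b ON a.author_id = b.id

Result:
title           | author
----------------+-------
Midnight Sun    | NULL  
Silent Waters   | Carter
Northern Lights | Carter
Distant Shores  | NULL  


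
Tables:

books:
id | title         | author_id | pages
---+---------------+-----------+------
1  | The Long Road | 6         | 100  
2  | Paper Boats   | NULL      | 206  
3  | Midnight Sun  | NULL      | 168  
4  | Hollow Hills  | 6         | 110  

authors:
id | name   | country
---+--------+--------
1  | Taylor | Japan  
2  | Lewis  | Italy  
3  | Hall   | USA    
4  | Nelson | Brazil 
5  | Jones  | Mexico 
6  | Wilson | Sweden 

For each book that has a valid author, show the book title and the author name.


INNER JOIN keeps only books rows whose author_id matches an id in authors. Walk through each book:
  - book 1 (The Long Road): author_id=6 -> matches Wilson
  - book 2 (Paper Boats): author_id=NULL, no match -> dropped
  - book 3 (Midnight Sun): author_id=NULL, no match -> dropped
  - book 4 (Hollow Hills): author_id=6 -> matches Wilson
So 2 of 4 rows are dropped.

SQL:
SELECT a.title, b.name AS author
FROM books a
INNER JOIN authors b ON a.author_id = b.id

Result:
title         | author
--------------+-------
The Long Road | Wilson
Hollow Hills  | Wilson


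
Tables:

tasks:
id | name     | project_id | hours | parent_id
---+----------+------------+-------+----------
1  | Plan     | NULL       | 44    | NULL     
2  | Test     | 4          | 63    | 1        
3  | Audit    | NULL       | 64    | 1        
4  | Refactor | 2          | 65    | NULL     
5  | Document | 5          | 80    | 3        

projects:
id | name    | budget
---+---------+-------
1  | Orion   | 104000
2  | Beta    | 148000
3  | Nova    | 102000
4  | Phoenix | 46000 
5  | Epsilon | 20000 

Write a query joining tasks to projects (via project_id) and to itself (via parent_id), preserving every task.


Two LEFT JOINs from the same base table tasks: one to projects via project_id, one to tasks itself via parent_id. Both are LEFT so every task is preserved.
Match against projects:
  - task 1 (Plan): project_id=NULL, no match -> kept with NULL
  - task 2 (Test): project_id=4 -> matches Phoenix
  - task 3 (Audit): project_id=NULL, no match -> kept with NULL
  - task 4 (Refactor): project_id=2 -> matches Beta
  - task 5 (Document): project_id=5 -> matches Epsilon
Match against tasks (self):
  - task 1 (Plan): parent_id=NULL -> NULL
  - task 2 (Test): parent_id=1 -> Plan
  - task 3 (Audit): parent_id=1 -> Plan
  - task 4 (Refactor): parent_id=NULL -> NULL
  - task 5 (Document): parent_id=3 -> Audit

SQL:
SELECT a.name, b.name AS project, c.name AS parent
FROM tasks a
LEFT JOIN projects b ON a.project_id = b.id
LEFT JOIN tasks c ON a.parent_id = c.id

Result:
name     | project | parent
---------+---------+-------
Plan     | NULL    | NULL  
Test     | Phoenix | Plan  
Audit    | NULL    | Plan  
Refactor | Beta    | NULL  
Document | Epsilon | Audit 


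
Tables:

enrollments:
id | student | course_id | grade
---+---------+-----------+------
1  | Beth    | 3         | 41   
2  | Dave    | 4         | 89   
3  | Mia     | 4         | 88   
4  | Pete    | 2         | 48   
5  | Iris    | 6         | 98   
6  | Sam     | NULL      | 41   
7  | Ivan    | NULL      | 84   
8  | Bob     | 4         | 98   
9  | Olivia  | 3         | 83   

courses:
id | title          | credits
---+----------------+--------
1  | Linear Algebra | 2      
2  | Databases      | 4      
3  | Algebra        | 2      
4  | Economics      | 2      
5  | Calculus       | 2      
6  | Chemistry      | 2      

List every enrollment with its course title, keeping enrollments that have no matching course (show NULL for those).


LEFT JOIN keeps every row from enrollments (the left table); where course_id has no match in courses, the course columns become NULL. Walk through each enrollment:
  - enrollment 1 (Beth): course_id=3 -> matches Algebra
  - enrollment 2 (Dave): course_id=4 -> matches Economics
  - enrollment 3 (Mia): course_id=4 -> matches Economics
  - enrollment 4 (Pete): course_id=2 -> matches Databases
  - enrollment 5 (Iris): course_id=6 -> matches Chemistry
  - enrollment 6 (Sam): course_id=NULL, no match -> kept with NULL
  - enrollment 7 (Ivan): course_id=NULL, no match -> kept with NULL
  - enrollment 8 (Bob): course_id=4 -> matches Economics
  - enrollment 9 (Olivia): course_id=3 -> matches Algebra
All 9 rows appear; 2 have NULL course.

SQL:
SELECT a.student, b.title AS course
FROM enrollments a
LEFT JOIN courses b ON a.course_id = b.id

Result:
student | course   
--------+----------
Beth    | Algebra  
Dave    | Economics
Mia     | Economics
Pete    | Databases
Iris    | Chemistry
Sam     | NULL     
Ivan    | NULL     
Bob     | Economics
Olivia  | Algebra  


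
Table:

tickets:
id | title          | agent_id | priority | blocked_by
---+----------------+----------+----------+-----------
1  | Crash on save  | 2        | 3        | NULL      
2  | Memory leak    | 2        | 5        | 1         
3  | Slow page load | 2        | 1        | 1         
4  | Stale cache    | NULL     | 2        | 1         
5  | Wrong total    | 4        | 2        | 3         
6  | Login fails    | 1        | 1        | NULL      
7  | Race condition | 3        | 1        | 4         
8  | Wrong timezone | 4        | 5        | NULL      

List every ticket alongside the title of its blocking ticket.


This is a self-join: tickets is joined to a second copy of itself, matching each row's blocked_by to another row's id. Use LEFT JOIN so rows with blocked_by=NULL are kept.
  - ticket 1 (Crash on save): blocked_by=NULL -> NULL
  - ticket 2 (Memory leak): blocked_by=1 -> Crash on save
  - ticket 3 (Slow page load): blocked_by=1 -> Crash on save
  - ticket 4 (Stale cache): blocked_by=1 -> Crash on save
  - ticket 5 (Wrong total): blocked_by=3 -> Slow page load
  - ticket 6 (Login fails): blocked_by=NULL -> NULL
  - ticket 7 (Race condition): blocked_by=4 -> Stale cache
  - ticket 8 (Wrong timezone): blocked_by=NULL -> NULL

SQL:
SELECT a.title AS item, b.title AS blocked_by
FROM tickets a
LEFT JOIN tickets b ON a.blocked_by = b.id

Result:
item           | blocked_by    
---------------+---------------
Crash on save  | NULL          
Memory leak    | Crash on save 
Slow page load | Crash on save 
Stale cache    | Crash on save 
Wrong total    | Slow page load
Login fails    | NULL          
Race condition | Stale cache   
Wrong timezone | NULL          


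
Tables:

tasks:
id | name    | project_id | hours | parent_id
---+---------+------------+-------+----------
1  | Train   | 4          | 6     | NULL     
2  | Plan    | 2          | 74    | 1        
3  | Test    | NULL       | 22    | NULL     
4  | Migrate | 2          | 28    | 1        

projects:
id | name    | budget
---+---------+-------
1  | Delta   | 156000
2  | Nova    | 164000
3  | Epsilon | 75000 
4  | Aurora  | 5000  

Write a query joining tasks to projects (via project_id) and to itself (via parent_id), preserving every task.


Two LEFT JOINs from the same base table tasks: one to projects via project_id, one to tasks itself via parent_id. Both are LEFT so every task is preserved.
Match against projects:
  - task 1 (Train): project_id=4 -> matches Aurora
  - task 2 (Plan): project_id=2 -> matches Nova
  - task 3 (Test): project_id=NULL, no match -> kept with NULL
  - task 4 (Migrate): project_id=2 -> matches Nova
Match against tasks (self):
  - task 1 (Train): parent_id=NULL -> NULL
  - task 2 (Plan): parent_id=1 -> Train
  - task 3 (Test): parent_id=NULL -> NULL
  - task 4 (Migrate): parent_id=1 -> Train

SQL:
SELECT a.name, b.name AS project, c.name AS parent
FROM tasks a
LEFT JOIN projects b ON a.project_id = b.id
LEFT JOIN tasks c ON a.parent_id = c.id

Result:
name    | project | parent
--------+---------+-------
Train   | Aurora  | NULL  
Plan    | Nova    | Train 
Test    | NULL    | NULL  
Migrate | Nova    | Train 


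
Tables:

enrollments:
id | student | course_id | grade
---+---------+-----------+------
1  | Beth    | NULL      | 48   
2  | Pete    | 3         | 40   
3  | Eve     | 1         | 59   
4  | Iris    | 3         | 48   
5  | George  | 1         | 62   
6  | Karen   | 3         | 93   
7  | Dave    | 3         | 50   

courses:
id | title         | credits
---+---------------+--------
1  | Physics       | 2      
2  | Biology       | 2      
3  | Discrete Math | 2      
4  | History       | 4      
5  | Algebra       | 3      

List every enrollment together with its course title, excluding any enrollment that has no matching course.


INNER JOIN keeps only enrollments rows whose course_id matches an id in courses. Walk through each enrollment:
  - enrollment 1 (Beth): course_id=NULL, no match -> dropped
  - enrollment 2 (Pete): course_id=3 -> matches Discrete Math
  - enrollment 3 (Eve): course_id=1 -> matches Physics
  - enrollment 4 (Iris): course_id=3 -> matches Discrete Math
  - enrollment 5 (George): course_id=1 -> matches Physics
  - enrollment 6 (Karen): course_id=3 -> matches Discrete Math
  - enrollment 7 (Dave): course_id=3 -> matches Discrete Math
So 1 of 7 rows is dropped.

SQL:
SELECT a.student, b.title AS course
FROM enrollments a
INNER JOIN courses b ON a.course_id = b.id

Result:
student | course       
--------+--------------
Pete    | Discrete Math
Eve     | Physics      
Iris    | Discrete Math
George  | Physics      
Karen   | Discrete Math
Dave    | Discrete Math


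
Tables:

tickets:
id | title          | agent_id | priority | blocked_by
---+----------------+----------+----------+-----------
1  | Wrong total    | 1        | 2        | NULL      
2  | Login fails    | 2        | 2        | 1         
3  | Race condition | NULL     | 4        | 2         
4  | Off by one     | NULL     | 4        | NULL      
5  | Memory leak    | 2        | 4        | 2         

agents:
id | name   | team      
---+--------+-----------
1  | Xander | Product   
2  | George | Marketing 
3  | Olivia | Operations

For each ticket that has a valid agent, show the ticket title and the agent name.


INNER JOIN keeps only tickets rows whose agent_id matches an id in agents. Walk through each ticket:
  - ticket 1 (Wrong total): agent_id=1 -> matches Xander
  - ticket 2 (Login fails): agent_id=2 -> matches George
  - ticket 3 (Race condition): agent_id=NULL, no match -> dropped
  - ticket 4 (Off by one): agent_id=NULL, no match -> dropped
  - ticket 5 (Memory leak): agent_id=2 -> matches George
So 2 of 5 rows are dropped.

SQL:
SELECT a.title, b.name AS agent
FROM tickets a
INNER JOIN agents b ON a.agent_id = b.id

Result:
title       | agent 
------------+-------
Wrong total | Xander
Login fails | George
Memory leak | George


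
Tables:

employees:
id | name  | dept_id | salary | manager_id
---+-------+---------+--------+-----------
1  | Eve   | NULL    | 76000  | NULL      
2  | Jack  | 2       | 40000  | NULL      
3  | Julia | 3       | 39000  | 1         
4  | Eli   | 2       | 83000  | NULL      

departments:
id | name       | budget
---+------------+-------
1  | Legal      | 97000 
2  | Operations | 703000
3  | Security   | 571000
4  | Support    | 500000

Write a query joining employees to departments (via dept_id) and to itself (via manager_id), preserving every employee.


Two LEFT JOINs from the same base table employees: one to departments via dept_id, one to employees itself via manager_id. Both are LEFT so every employee is preserved.
Match against departments:
  - employee 1 (Eve): dept_id=NULL, no match -> kept with NULL
  - employee 2 (Jack): dept_id=2 -> matches Operations
  - employee 3 (Julia): dept_id=3 -> matches Security
  - employee 4 (Eli): dept_id=2 -> matches Operations
Match against employees (self):
  - employee 1 (Eve): manager_id=NULL -> NULL
  - employee 2 (Jack): manager_id=NULL -> NULL
  - employee 3 (Julia): manager_id=1 -> Eve
  - employee 4 (Eli): manager_id=NULL -> NULL

SQL:
SELECT a.name, b.name AS department, c.name AS manager
FROM employees a
LEFT JOIN departments b ON a.dept_id = b.id
LEFT JOIN employees c ON a.manager_id = c.id

Result:
name  | department | manager
------+------------+--------
Eve   | NULL       | NULL   
Jack  | Operations | NULL   
Julia | Security   | Eve    
Eli   | Operations | NULL   


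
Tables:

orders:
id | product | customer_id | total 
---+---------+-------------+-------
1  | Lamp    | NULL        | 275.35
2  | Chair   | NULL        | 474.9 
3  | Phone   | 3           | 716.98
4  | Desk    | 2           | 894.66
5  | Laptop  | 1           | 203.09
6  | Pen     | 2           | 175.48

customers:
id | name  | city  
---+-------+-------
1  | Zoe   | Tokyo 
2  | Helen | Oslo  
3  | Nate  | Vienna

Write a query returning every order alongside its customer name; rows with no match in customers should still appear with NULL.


LEFT JOIN keeps every row from orders (the left table); where customer_id has no match in customers, the customer columns become NULL. Walk through each order:
  - order 1 (Lamp): customer_id=NULL, no match -> kept with NULL
  - order 2 (Chair): customer_id=NULL, no match -> kept with NULL
  - order 3 (Phone): customer_id=3 -> matches Nate
  - order 4 (Desk): customer_id=2 -> matches Helen
  - order 5 (Laptop): customer_id=1 -> matches Zoe
  - order 6 (Pen): customer_id=2 -> matches Helen
All 6 rows appear; 2 have NULL customer.

SQL:
SELECT a.product, b.name AS customer
FROM orders a
LEFT JOIN customers b ON a.customer_id = b.id

Result:
product | customer
--------+---------
Lamp    | NULL    
Chair   | NULL    
Phone   | Nate    
Desk    | Helen   
Laptop  | Zoe     
Pen     | Helen   


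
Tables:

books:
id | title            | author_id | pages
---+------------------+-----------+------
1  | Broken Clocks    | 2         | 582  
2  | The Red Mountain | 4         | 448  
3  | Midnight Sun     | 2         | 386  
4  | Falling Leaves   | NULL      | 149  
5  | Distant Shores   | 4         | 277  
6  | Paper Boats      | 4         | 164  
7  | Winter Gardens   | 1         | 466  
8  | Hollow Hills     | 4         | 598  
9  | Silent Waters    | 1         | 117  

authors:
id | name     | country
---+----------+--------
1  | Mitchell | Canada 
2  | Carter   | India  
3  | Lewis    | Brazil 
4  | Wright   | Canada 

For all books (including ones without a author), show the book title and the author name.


LEFT JOIN keeps every row from books (the left table); where author_id has no match in authors, the author columns become NULL. Walk through each book:
  - book 1 (Broken Clocks): author_id=2 -> matches Carter
  - book 2 (The Red Mountain): author_id=4 -> matches Wright
  - book 3 (Midnight Sun): author_id=2 -> matches Carter
  - book 4 (Falling Leaves): author_id=NULL, no match -> kept with NULL
  - book 5 (Distant Shores): author_id=4 -> matches Wright
  - book 6 (Paper Boats): author_id=4 -> matches Wright
  - book 7 (Winter Gardens): author_id=1 -> matches Mitchell
  - book 8 (Hollow Hills): author_id=4 -> matches Wright
  - book 9 (Silent Waters): author_id=1 -> matches Mitchell
All 9 rows appear; 1 has NULL author.

SQL:
SELECT a.title, b.name AS author
FROM books a
LEFT JOIN authors b ON a.author_id = b.id

Result:
title            | author  
-----------------+---------
Broken Clocks    | Carter  
The Red Mountain | Wright  
Midnight Sun     | Carter  
Falling Leaves   | NULL    
Distant Shores   | Wright  
Paper Boats      | Wright  
Winter Gardens   | Mitchell
Hollow Hills     | Wright  
Silent Waters    | Mitchell


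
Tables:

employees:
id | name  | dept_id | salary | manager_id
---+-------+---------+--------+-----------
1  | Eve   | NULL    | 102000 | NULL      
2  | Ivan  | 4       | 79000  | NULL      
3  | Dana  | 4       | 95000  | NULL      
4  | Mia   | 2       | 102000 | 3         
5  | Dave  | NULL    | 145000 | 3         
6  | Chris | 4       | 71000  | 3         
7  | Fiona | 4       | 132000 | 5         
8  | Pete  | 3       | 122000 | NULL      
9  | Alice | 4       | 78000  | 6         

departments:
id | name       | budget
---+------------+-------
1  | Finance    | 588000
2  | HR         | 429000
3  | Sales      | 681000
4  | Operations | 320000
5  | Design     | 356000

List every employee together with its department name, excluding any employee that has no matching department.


INNER JOIN keeps only employees rows whose dept_id matches an id in departments. Walk through each employee:
  - employee 1 (Eve): dept_id=NULL, no match -> dropped
  - employee 2 (Ivan): dept_id=4 -> matches Operations
  - employee 3 (Dana): dept_id=4 -> matches Operations
  - employee 4 (Mia): dept_id=2 -> matches HR
  - employee 5 (Dave): dept_id=NULL, no match -> dropped
  - employee 6 (Chris): dept_id=4 -> matches Operations
  - employee 7 (Fiona): dept_id=4 -> matches Operations
  - employee 8 (Pete): dept_id=3 -> matches Sales
  - employee 9 (Alice): dept_id=4 -> matches Operations
So 2 of 9 rows are dropped.

SQL:
SELECT a.name, b.name AS department
FROM employees a
INNER JOIN departments b ON a.dept_id = b.id

Result:
name  | department
------+-----------
Ivan  | Operations
Dana  | Operations
Mia   | HR        
Chris | Operations
Fiona | Operations
Pete  | Sales     
Alice | Operations


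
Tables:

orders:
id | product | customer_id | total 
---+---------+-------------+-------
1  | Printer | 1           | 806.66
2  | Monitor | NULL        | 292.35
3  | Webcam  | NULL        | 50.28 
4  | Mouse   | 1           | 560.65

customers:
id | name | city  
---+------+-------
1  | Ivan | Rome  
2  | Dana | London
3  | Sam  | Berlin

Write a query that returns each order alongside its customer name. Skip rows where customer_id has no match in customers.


INNER JOIN keeps only orders rows whose customer_id matches an id in customers. Walk through each order:
  - order 1 (Printer): customer_id=1 -> matches Ivan
  - order 2 (Monitor): customer_id=NULL, no match -> dropped
  - order 3 (Webcam): customer_id=NULL, no match -> dropped
  - order 4 (Mouse): customer_id=1 -> matches Ivan
So 2 of 4 rows are dropped.

SQL:
SELECT a.product, b.name AS customer
FROM orders a
INNER JOIN customers b ON a.customer_id = b.id

Result:
product | customer
--------+---------
Printer | Ivan    
Mouse   | Ivan    


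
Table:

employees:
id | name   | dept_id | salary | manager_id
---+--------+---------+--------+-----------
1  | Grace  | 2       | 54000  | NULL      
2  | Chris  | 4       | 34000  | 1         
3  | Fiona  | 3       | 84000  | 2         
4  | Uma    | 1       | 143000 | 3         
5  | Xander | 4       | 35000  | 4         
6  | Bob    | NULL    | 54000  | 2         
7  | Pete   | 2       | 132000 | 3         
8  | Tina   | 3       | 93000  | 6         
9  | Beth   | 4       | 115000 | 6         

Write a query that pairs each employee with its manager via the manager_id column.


This is a self-join: employees is joined to a second copy of itself, matching each row's manager_id to another row's id. Use LEFT JOIN so rows with manager_id=NULL are kept.
  - employee 1 (Grace): manager_id=NULL -> NULL
  - employee 2 (Chris): manager_id=1 -> Grace
  - employee 3 (Fiona): manager_id=2 -> Chris
  - employee 4 (Uma): manager_id=3 -> Fiona
  - employee 5 (Xander): manager_id=4 -> Uma
  - employee 6 (Bob): manager_id=2 -> Chris
  - employee 7 (Pete): manager_id=3 -> Fiona
  - employee 8 (Tina): manager_id=6 -> Bob
  - employee 9 (Beth): manager_id=6 -> Bob

SQL:
SELECT a.name AS item, b.name AS manager
FROM employees a
LEFT JOIN employees b ON a.manager_id = b.id

Result:
item   | manager
-------+--------
Grace  | NULL   
Chris  | Grace  
Fiona  | Chris  
Uma    | Fiona  
Xander | Uma    
Bob    | Chris  
Pete   | Fiona  
Tina   | Bob    
Beth   | Bob    


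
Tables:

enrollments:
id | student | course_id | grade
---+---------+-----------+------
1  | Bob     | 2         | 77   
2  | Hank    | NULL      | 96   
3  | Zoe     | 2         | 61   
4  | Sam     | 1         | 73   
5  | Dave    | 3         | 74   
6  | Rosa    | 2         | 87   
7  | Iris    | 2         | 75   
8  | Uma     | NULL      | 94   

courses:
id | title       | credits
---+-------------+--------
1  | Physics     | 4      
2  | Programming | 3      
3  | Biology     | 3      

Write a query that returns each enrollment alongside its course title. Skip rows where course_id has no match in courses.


INNER JOIN keeps only enrollments rows whose course_id matches an id in courses. Walk through each enrollment:
  - enrollment 1 (Bob): course_id=2 -> matches Programming
  - enrollment 2 (Hank): course_id=NULL, no match -> dropped
  - enrollment 3 (Zoe): course_id=2 -> matches Programming
  - enrollment 4 (Sam): course_id=1 -> matches Physics
  - enrollment 5 (Dave): course_id=3 -> matches Biology
  - enrollment 6 (Rosa): course_id=2 -> matches Programming
  - enrollment 7 (Iris): course_id=2 -> matches Programming
  - enrollment 8 (Uma): course_id=NULL, no match -> dropped
So 2 of 8 rows are dropped.

SQL:
SELECT a.student, b.title AS course
FROM enrollments a
INNER JOIN courses b ON a.course_id = b.id

Result:
student | course     
--------+------------
Bob     | Programming
Zoe     | Programming
Sam     | Physics    
Dave    | Biology    
Rosa    | Programming
Iris    | Programming


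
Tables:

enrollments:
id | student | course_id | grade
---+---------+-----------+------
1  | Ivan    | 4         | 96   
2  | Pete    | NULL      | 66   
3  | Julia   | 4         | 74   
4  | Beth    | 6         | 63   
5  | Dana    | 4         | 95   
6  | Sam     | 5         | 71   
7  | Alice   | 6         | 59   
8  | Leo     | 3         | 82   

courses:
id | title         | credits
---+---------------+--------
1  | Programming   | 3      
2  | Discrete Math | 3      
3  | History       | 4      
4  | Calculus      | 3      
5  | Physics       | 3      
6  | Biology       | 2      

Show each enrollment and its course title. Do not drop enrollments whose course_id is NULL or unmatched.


LEFT JOIN keeps every row from enrollments (the left table); where course_id has no match in courses, the course columns become NULL. Walk through each enrollment:
  - enrollment 1 (Ivan): course_id=4 -> matches Calculus
  - enrollment 2 (Pete): course_id=NULL, no match -> kept with NULL
  - enrollment 3 (Julia): course_id=4 -> matches Calculus
  - enrollment 4 (Beth): course_id=6 -> matches Biology
  - enrollment 5 (Dana): course_id=4 -> matches Calculus
  - enrollment 6 (Sam): course_id=5 -> matches Physics
  - enrollment 7 (Alice): course_id=6 -> matches Biology
  - enrollment 8 (Leo): course_id=3 -> matches History
All 8 rows appear; 1 has NULL course.

SQL:
SELECT a.student, b.title AS course
FROM enrollments a
LEFT JOIN courses b ON a.course_id = b.id

Result:
student | course  
--------+---------
Ivan    | Calculus
Pete    | NULL    
Julia   | Calculus
Beth    | Biology 
Dana    | Calculus
Sam     | Physics 
Alice   | Biology 
Leo     | History 


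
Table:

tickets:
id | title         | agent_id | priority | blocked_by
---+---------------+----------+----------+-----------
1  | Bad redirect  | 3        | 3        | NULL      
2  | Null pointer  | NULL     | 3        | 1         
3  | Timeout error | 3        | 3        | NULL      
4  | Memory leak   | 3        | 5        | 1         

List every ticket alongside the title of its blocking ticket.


This is a self-join: tickets is joined to a second copy of itself, matching each row's blocked_by to another row's id. Use LEFT JOIN so rows with blocked_by=NULL are kept.
  - ticket 1 (Bad redirect): blocked_by=NULL -> NULL
  - ticket 2 (Null pointer): blocked_by=1 -> Bad redirect
  - ticket 3 (Timeout error): blocked_by=NULL -> NULL
  - ticket 4 (Memory leak): blocked_by=1 -> Bad redirect

SQL:
SELECT a.title AS item, b.title AS blocked_by
FROM tickets a
LEFT JOIN tickets b ON a.blocked_by = b.id

Result:
item          | blocked_by  
--------------+-------------
Bad redirect  | NULL        
Null pointer  | Bad redirect
Timeout error | NULL        
Memory leak   | Bad redirect


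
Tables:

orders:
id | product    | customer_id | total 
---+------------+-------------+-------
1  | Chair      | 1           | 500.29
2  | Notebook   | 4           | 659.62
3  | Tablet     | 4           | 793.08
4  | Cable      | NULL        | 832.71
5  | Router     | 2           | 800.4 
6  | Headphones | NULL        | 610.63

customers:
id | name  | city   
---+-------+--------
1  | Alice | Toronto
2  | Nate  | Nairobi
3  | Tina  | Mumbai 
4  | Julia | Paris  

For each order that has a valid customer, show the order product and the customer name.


INNER JOIN keeps only orders rows whose customer_id matches an id in customers. Walk through each order:
  - order 1 (Chair): customer_id=1 -> matches Alice
  - order 2 (Notebook): customer_id=4 -> matches Julia
  - order 3 (Tablet): customer_id=4 -> matches Julia
  - order 4 (Cable): customer_id=NULL, no match -> dropped
  - order 5 (Router): customer_id=2 -> matches Nate
  - order 6 (Headphones): customer_id=NULL, no match -> dropped
So 2 of 6 rows are dropped.

SQL:
SELECT a.product, b.name AS customer
FROM orders a
INNER JOIN customers b ON a.customer_id = b.id

Result:
product  | customer
---------+---------
Chair    | Alice   
Notebook | Julia   
Tablet   | Julia   
Router   | Nate    


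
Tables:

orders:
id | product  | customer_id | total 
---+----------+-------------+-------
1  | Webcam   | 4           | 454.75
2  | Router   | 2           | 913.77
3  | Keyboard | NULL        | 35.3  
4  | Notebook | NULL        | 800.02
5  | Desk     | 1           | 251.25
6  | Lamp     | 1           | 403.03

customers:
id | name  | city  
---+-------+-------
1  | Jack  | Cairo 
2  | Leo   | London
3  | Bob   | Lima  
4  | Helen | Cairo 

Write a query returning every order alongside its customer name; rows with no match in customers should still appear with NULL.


LEFT JOIN keeps every row from orders (the left table); where customer_id has no match in customers, the customer columns become NULL. Walk through each order:
  - order 1 (Webcam): customer_id=4 -> matches Helen
  - order 2 (Router): customer_id=2 -> matches Leo
  - order 3 (Keyboard): customer_id=NULL, no match -> kept with NULL
  - order 4 (Notebook): customer_id=NULL, no match -> kept with NULL
  - order 5 (Desk): customer_id=1 -> matches Jack
  - order 6 (Lamp): customer_id=1 -> matches Jack
All 6 rows appear; 2 have NULL customer.

SQL:
SELECT a.product, b.name AS customer
FROM orders a
LEFT JOIN customers b ON a.customer_id = b.id

Result:
product  | customer
---------+---------
Webcam   | Helen   
Router   | Leo     
Keyboard | NULL    
Notebook | NULL    
Desk     | Jack    
Lamp     | Jack    


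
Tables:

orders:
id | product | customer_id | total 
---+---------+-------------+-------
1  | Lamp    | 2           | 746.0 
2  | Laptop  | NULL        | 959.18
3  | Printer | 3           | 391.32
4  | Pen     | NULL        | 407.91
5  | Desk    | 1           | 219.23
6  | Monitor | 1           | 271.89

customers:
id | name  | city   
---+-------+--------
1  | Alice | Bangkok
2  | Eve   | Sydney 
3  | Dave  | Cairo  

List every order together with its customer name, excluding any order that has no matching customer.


INNER JOIN keeps only orders rows whose customer_id matches an id in customers. Walk through each order:
  - order 1 (Lamp): customer_id=2 -> matches Eve
  - order 2 (Laptop): customer_id=NULL, no match -> dropped
  - order 3 (Printer): customer_id=3 -> matches Dave
  - order 4 (Pen): customer_id=NULL, no match -> dropped
  - order 5 (Desk): customer_id=1 -> matches Alice
  - order 6 (Monitor): customer_id=1 -> matches Alice
So 2 of 6 rows are dropped.

SQL:
SELECT a.product, b.name AS customer
FROM orders a
INNER JOIN customers b ON a.customer_id = b.id

Result:
product | customer
--------+---------
Lamp    | Eve     
Printer | Dave    
Desk    | Alice   
Monitor | Alice   


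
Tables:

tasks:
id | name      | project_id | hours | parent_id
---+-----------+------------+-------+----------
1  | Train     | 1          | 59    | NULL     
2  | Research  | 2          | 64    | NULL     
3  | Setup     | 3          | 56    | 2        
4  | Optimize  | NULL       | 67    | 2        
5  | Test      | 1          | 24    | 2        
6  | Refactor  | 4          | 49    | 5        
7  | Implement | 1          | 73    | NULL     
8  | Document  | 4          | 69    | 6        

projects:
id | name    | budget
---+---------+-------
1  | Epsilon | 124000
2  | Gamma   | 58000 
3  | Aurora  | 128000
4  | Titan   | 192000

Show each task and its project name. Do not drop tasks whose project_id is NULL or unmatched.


LEFT JOIN keeps every row from tasks (the left table); where project_id has no match in projects, the project columns become NULL. Walk through each task:
  - task 1 (Train): project_id=1 -> matches Epsilon
  - task 2 (Research): project_id=2 -> matches Gamma
  - task 3 (Setup): project_id=3 -> matches Aurora
  - task 4 (Optimize): project_id=NULL, no match -> kept with NULL
  - task 5 (Test): project_id=1 -> matches Epsilon
  - task 6 (Refactor): project_id=4 -> matches Titan
  - task 7 (Implement): project_id=1 -> matches Epsilon
  - task 8 (Document): project_id=4 -> matches Titan
All 8 rows appear; 1 has NULL project.

SQL:
SELECT a.name, b.name AS project
FROM tasks a
LEFT JOIN projects b ON a.project_id = b.id

Result:
name      | project
----------+--------
Train     | Epsilon
Research  | Gamma  
Setup     | Aurora 
Optimize  | NULL   
Test      | Epsilon
Refactor  | Titan  
Implement | Epsilon
Document  | Titan  


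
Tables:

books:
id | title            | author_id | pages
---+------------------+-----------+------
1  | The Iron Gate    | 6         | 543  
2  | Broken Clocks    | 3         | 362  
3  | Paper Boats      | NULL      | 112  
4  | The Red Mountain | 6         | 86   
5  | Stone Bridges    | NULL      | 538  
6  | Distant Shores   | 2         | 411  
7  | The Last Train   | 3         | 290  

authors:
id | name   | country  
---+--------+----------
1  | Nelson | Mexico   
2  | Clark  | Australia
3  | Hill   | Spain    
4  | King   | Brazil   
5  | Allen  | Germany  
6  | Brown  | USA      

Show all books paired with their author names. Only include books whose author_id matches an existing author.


INNER JOIN keeps only books rows whose author_id matches an id in authors. Walk through each book:
  - book 1 (The Iron Gate): author_id=6 -> matches Brown
  - book 2 (Broken Clocks): author_id=3 -> matches Hill
  - book 3 (Paper Boats): author_id=NULL, no match -> dropped
  - book 4 (The Red Mountain): author_id=6 -> matches Brown
  - book 5 (Stone Bridges): author_id=NULL, no match -> dropped
  - book 6 (Distant Shores): author_id=2 -> matches Clark
  - book 7 (The Last Train): author_id=3 -> matches Hill
So 2 of 7 rows are dropped.

SQL:
SELECT a.title, b.name AS author
FROM books a
INNER JOIN authors b ON a.author_id = b.id

Result:
title            | author
-----------------+-------
The Iron Gate    | Brown 
Broken Clocks    | Hill  
The Red Mountain | Brown 
Distant Shores   | Clark 
The Last Train   | Hill  


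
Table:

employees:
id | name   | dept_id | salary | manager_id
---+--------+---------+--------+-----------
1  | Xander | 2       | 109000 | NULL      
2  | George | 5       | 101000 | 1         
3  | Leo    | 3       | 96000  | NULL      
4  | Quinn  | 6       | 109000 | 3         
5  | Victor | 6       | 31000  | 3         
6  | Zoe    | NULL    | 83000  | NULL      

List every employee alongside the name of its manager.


This is a self-join: employees is joined to a second copy of itself, matching each row's manager_id to another row's id. Use LEFT JOIN so rows with manager_id=NULL are kept.
  - employee 1 (Xander): manager_id=NULL -> NULL
  - employee 2 (George): manager_id=1 -> Xander
  - employee 3 (Leo): manager_id=NULL -> NULL
  - employee 4 (Quinn): manager_id=3 -> Leo
  - employee 5 (Victor): manager_id=3 -> Leo
  - employee 6 (Zoe): manager_id=NULL -> NULL

SQL:
SELECT a.name AS item, b.name AS manager
FROM employees a
LEFT JOIN employees b ON a.manager_id = b.id

Result:
item   | manager
-------+--------
Xander | NULL   
George | Xander 
Leo    | NULL   
Quinn  | Leo    
Victor | Leo    
Zoe    | NULL   


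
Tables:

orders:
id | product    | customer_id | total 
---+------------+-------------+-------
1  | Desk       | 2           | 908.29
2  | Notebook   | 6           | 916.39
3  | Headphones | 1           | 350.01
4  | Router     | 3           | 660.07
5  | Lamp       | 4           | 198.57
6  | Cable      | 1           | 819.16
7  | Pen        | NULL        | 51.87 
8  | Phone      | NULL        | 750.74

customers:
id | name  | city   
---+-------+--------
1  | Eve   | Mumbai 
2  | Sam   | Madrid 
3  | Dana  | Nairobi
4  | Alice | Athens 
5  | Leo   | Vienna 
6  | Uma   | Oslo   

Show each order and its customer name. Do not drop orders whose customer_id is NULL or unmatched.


LEFT JOIN keeps every row from orders (the left table); where customer_id has no match in customers, the customer columns become NULL. Walk through each order:
  - order 1 (Desk): customer_id=2 -> matches Sam
  - order 2 (Notebook): customer_id=6 -> matches Uma
  - order 3 (Headphones): customer_id=1 -> matches Eve
  - order 4 (Router): customer_id=3 -> matches Dana
  - order 5 (Lamp): customer_id=4 -> matches Alice
  - order 6 (Cable): customer_id=1 -> matches Eve
  - order 7 (Pen): customer_id=NULL, no match -> kept with NULL
  - order 8 (Phone): customer_id=NULL, no match -> kept with NULL
All 8 rows appear; 2 have NULL customer.

SQL:
SELECT a.product, b.name AS customer
FROM orders a
LEFT JOIN customers b ON a.customer_id = b.id

Result:
product    | customer
-----------+---------
Desk       | Sam     
Notebook   | Uma     
Headphones | Eve     
Router     | Dana    
Lamp       | Alice   
Cable      | Eve     
Pen        | NULL    
Phone      | NULL    


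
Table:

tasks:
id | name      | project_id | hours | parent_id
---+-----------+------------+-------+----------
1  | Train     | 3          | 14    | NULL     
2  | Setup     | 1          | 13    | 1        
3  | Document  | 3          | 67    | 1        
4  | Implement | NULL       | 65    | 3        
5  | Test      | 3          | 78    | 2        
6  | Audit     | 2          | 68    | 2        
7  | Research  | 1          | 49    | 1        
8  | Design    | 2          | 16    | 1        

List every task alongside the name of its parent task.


This is a self-join: tasks is joined to a second copy of itself, matching each row's parent_id to another row's id. Use LEFT JOIN so rows with parent_id=NULL are kept.
  - task 1 (Train): parent_id=NULL -> NULL
  - task 2 (Setup): parent_id=1 -> Train
  - task 3 (Document): parent_id=1 -> Train
  - task 4 (Implement): parent_id=3 -> Document
  - task 5 (Test): parent_id=2 -> Setup
  - task 6 (Audit): parent_id=2 -> Setup
  - task 7 (Research): parent_id=1 -> Train
  - task 8 (Design): parent_id=1 -> Train

SQL:
SELECT a.name AS item, b.name AS parent
FROM tasks a
LEFT JOIN tasks b ON a.parent_id = b.id

Result:
item      | parent  
----------+---------
Train     | NULL    
Setup     | Train   
Document  | Train   
Implement | Document
Test      | Setup   
Audit     | Setup   
Research  | Train   
Design    | Train   


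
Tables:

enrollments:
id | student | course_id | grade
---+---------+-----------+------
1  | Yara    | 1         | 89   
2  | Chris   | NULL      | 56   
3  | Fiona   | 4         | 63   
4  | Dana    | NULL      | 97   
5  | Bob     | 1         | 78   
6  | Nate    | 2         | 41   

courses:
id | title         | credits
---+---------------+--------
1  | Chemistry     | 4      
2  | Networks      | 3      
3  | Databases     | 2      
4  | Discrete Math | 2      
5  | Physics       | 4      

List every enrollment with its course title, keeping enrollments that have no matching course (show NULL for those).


LEFT JOIN keeps every row from enrollments (the left table); where course_id has no match in courses, the course columns become NULL. Walk through each enrollment:
  - enrollment 1 (Yara): course_id=1 -> matches Chemistry
  - enrollment 2 (Chris): course_id=NULL, no match -> kept with NULL
  - enrollment 3 (Fiona): course_id=4 -> matches Discrete Math
  - enrollment 4 (Dana): course_id=NULL, no match -> kept with NULL
  - enrollment 5 (Bob): course_id=1 -> matches Chemistry
  - enrollment 6 (Nate): course_id=2 -> matches Networks
All 6 rows appear; 2 have NULL course.

SQL:
SELECT a.student, b.title AS course
FROM enrollments a
LEFT JOIN courses b ON a.course_id = b.id

Result:
student | course       
--------+--------------
Yara    | Chemistry    
Chris   | NULL         
Fiona   | Discrete Math
Dana    | NULL         
Bob     | Chemistry    
Nate    | Networks     


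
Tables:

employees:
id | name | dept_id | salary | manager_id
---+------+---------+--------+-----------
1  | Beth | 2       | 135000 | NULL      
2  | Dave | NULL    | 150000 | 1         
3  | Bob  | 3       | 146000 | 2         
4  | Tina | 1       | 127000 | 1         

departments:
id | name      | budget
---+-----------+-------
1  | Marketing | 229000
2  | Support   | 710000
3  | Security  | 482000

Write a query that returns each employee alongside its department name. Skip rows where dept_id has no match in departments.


INNER JOIN keeps only employees rows whose dept_id matches an id in departments. Walk through each employee:
  - employee 1 (Beth): dept_id=2 -> matches Support
  - employee 2 (Dave): dept_id=NULL, no match -> dropped
  - employee 3 (Bob): dept_id=3 -> matches Security
  - employee 4 (Tina): dept_id=1 -> matches Marketing
So 1 of 4 rows is dropped.

SQL:
SELECT a.name, b.name AS department
FROM employees a
INNER JOIN departments b ON a.dept_id = b.id

Result:
name | department
-----+-----------
Beth | Support   
Bob  | Security  
Tina | Marketing 


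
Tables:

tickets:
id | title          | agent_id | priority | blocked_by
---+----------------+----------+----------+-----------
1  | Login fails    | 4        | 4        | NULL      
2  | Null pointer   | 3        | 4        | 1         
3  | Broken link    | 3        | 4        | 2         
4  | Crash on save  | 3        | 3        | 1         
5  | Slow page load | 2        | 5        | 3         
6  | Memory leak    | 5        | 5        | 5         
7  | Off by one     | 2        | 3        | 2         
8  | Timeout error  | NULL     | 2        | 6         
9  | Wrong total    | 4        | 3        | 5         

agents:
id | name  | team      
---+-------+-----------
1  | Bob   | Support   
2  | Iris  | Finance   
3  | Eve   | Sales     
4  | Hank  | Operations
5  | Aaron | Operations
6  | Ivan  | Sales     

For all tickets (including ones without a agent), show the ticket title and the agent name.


LEFT JOIN keeps every row from tickets (the left table); where agent_id has no match in agents, the agent columns become NULL. Walk through each ticket:
  - ticket 1 (Login fails): agent_id=4 -> matches Hank
  - ticket 2 (Null pointer): agent_id=3 -> matches Eve
  - ticket 3 (Broken link): agent_id=3 -> matches Eve
  - ticket 4 (Crash on save): agent_id=3 -> matches Eve
  - ticket 5 (Slow page load): agent_id=2 -> matches Iris
  - ticket 6 (Memory leak): agent_id=5 -> matches Aaron
  - ticket 7 (Off by one): agent_id=2 -> matches Iris
  - ticket 8 (Timeout error): agent_id=NULL, no match -> kept with NULL
  - ticket 9 (Wrong total): agent_id=4 -> matches Hank
All 9 rows appear; 1 has NULL agent.

SQL:
SELECT a.title, b.name AS agent
FROM tickets a
LEFT JOIN agents b ON a.agent_id = b.id

Result:
title          | agent
---------------+------
Login fails    | Hank 
Null pointer   | Eve  
Broken link    | Eve  
Crash on save  | Eve  
Slow page load | Iris 
Memory leak    | Aaron
Off by one     | Iris 
Timeout error  | NULL 
Wrong total    | Hank 
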